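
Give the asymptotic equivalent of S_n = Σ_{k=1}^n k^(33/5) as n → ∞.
S_n ~ (5/38) · n^(38/5)

Integral comparison: Σ_{k=1}^n k^(33/5) = ∫_0^n x^(33/5) dx + O(n^(33/5)). The integral is n^(1 + 33/5) / (1 + 33/5) = n^((33+5)/5) / ((33+5)/5) = (5/38) · n^(38/5).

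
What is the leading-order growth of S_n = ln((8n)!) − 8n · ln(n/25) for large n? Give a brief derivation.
S_n ~ 8n · (ln 200 − 1) + O(ln n)

Stirling: ln((8n)!) = 8n ln(8n) − 8n + O(ln n).
  S_n = 8n ln(8n) − 8n − 8n ln(n/25) + O(ln n)
      = 8n ln(8n) − 8n ln n + 8n ln 25 − 8n + O(ln n)
      = 8n ln 8 + 8n ln 25 − 8n + O(ln n)
      = 8n (ln 200 − 1) + O(ln n).
Numerically ln(200) − 1 ≈ 4.2983.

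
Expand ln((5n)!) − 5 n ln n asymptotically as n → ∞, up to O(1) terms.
ln((5n)!) − 5 n ln n = 5(ln 5 − 1) n + (1/2) ln(2π·5n) + O(1/n)

Stirling: ln((5n)!) = 5n ln(5n) − 5n + (1/2) ln(2π·5n) + O(1/n).
Since 5n ln(5n) = 5n ln n + 5n ln 5, subtracting 5n ln n cancels the n ln n term exactly. What remains is 5(ln 5 − 1) n + (1/2) ln(2π·5n) + O(1/n).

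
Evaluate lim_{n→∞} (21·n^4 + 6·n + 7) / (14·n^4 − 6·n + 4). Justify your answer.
lim = 21/14 = 3/2

For large n the leading n^4 terms dominate both numerator and denominator. Dividing top and bottom by n^4, every other term tends to 0, leaving 21/14 = 3/2.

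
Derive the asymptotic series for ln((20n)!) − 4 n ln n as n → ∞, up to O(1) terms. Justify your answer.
ln((20n)!) − 4 n ln n = 16 n ln n + 20(ln 20 − 1) n + (1/2) ln(2π·20n) + O(1/n)

Stirling: ln((20n)!) = 20n ln(20n) − 20n + (1/2) ln(2π·20n) + O(1/n).
Expand 20n ln(20n) = 20n (ln n + ln 20) = 20n ln n + 20n ln 20.
Subtract 4n ln n: leading term is (20 − 4) n ln n = 16 n ln n. The next term is 20n ln 20 − 20n = 20(ln 20 − 1) n. Then the (1/2) ln(2π·20n) correction.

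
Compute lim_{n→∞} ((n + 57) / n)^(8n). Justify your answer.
lim = e^456

Rewrite as (1 + 57/n)^(8n). By the standard limit (1 + x/n)^n → e^x, we have (1 + 57/n)^n → e^57, and raising to the 8th power gives e^456.
More precisely, ln[(1 + 57/n)^(8n)] = 8n · ln(1 + 57/n) = 8n · (57/n + O(1/n^2)) = 456 + O(1/n) → 456.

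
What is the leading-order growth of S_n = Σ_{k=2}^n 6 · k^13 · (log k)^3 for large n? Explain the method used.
S_n ~ 3 · n^14 · (log n)^3 / 7

By integral comparison, S_n = ∫_1^n 6 · x^13 · (log x)^3 dx + O(n^13 · (log n)^3). For the integral, the leading term of ∫_1^n x^13 (log x)^3 dx is n^14/14 · (log n)^3 (by repeated integration by parts; each step lowers the log-exponent and produces a relatively O(1/log n) correction). Hence S_n ~ 3 · n^14 · (log n)^3 / 7.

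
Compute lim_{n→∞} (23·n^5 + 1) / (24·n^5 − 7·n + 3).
lim = 23/24

For large n the leading n^5 terms dominate both numerator and denominator. Dividing top and bottom by n^5, every other term tends to 0, leaving 23/24.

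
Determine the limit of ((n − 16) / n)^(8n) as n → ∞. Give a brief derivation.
lim = e^(−128)

Rewrite as (1 − 16/n)^(8n). By the standard limit (1 + x/n)^n → e^x, we have (1 − 16/n)^n → e^(−16), and raising to the 8th power gives e^(−128).
More precisely, ln[(1 − 16/n)^(8n)] = 8n · ln(1 − 16/n) = 8n · (-16/n + O(1/n^2)) = -128 + O(1/n) → -128.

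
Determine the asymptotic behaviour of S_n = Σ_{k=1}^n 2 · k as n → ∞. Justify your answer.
S_n ~ n^2

By integral comparison (Euler-Maclaurin), Σ_{k=1}^n 2 · k = 2 · ∫_0^n x^1 dx + O(n) = 2 · n^2/2 = n^2 + O(n). (Equivalently, Faulhaber's formula gives the same leading term.)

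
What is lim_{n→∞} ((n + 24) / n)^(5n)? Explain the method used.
lim = e^120

Rewrite as (1 + 24/n)^(5n). By the standard limit (1 + x/n)^n → e^x, we have (1 + 24/n)^n → e^24, and raising to the 5th power gives e^120.
More precisely, ln[(1 + 24/n)^(5n)] = 5n · ln(1 + 24/n) = 5n · (24/n + O(1/n^2)) = 120 + O(1/n) → 120.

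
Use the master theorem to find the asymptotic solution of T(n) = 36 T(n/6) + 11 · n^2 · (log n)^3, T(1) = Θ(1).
T(n) = Θ(n^2 · (log n)^4)

Here log_6 36 = 2 and f(n) = 11 · n^2 · (log n)^3 = Θ(n^(log_6 36) · (log n)^3). This is the extended Case 2 of the master theorem (f matches the critical exponent up to log factors), giving T(n) = Θ(n^(log_6 36) · (log n)^(3+1)) = Θ(n^2 · (log n)^4).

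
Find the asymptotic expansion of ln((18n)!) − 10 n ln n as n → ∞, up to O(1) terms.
ln((18n)!) − 10 n ln n = 8 n ln n + 18(ln 18 − 1) n + (1/2) ln(2π·18n) + O(1/n)

Stirling: ln((18n)!) = 18n ln(18n) − 18n + (1/2) ln(2π·18n) + O(1/n).
Expand 18n ln(18n) = 18n (ln n + ln 18) = 18n ln n + 18n ln 18.
Subtract 10n ln n: leading term is (18 − 10) n ln n = 8 n ln n. The next term is 18n ln 18 − 18n = 18(ln 18 − 1) n. Then the (1/2) ln(2π·18n) correction.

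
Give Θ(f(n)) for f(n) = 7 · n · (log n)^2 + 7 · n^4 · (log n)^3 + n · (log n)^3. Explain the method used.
f(n) ∈ Θ(n^4 · (log n)^3)

Compare the terms by growth order. For large n, n^a · (log n)^b dominates n^a' · (log n)^b' iff a > a', or (a = a' and b > b'). Ranking the 3 terms shows the dominant one is 7 · n^4 · (log n)^3. Hence f(n) ∈ Θ(n^4 · (log n)^3).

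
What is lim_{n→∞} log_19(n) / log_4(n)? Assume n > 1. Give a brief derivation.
lim = ln(4) / ln(19) = log_19(4)

Change of base: log_19(n) = ln n / ln 19 and log_4(n) = ln n / ln 4. The ratio is (ln n / ln 19) · (ln 4 / ln n) = ln 4 / ln 19, a constant independent of n. So the limit is ln 4 / ln 19 = log_19(4).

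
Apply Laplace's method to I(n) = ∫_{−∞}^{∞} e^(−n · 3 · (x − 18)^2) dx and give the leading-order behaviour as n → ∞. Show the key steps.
I(n) = sqrt(π/(3n))

Here φ(x) = 3 · (x − 18)^2 has its unique minimum at x* = 18 with φ(x*) = 0 and φ''(x*) = 6. Laplace's method gives
  I(n) ~ e^(−n φ(x*)) · sqrt(2π / (n · φ''(x*))) = sqrt(2π / (6n)) = sqrt(π/(3n)).
This is exact: substituting u = (x − 18)·sqrt(3n) gives I(n) = (1/sqrt(3n)) ∫_{−∞}^{∞} e^(−u^2) du = sqrt(π/(3n)).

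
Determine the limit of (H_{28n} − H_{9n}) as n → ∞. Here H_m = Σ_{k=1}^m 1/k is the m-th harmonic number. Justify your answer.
lim = ln(28/9)

Euler-Maclaurin gives H_m = ln m + γ + 1/(2m) + O(1/m^2). The γ and O(1/m) terms cancel in the difference:
  H_{28n} − H_{9n} = ln(28n) − ln(9n) + O(1/n) = ln(28/9) + O(1/n).
Hence the limit is ln(28/9).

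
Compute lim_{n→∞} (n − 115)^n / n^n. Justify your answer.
lim = e^(−115)

Rewrite as (1 − 115/n)^(n). By the standard limit (1 + x/n)^n → e^x, we have (1 − 115/n)^n → e^(−115), and raising to the 1st power gives e^(−115).
More precisely, ln[(1 − 115/n)^(n)] = n · ln(1 − 115/n) = n · (-115/n + O(1/n^2)) = -115 + O(1/n) → -115.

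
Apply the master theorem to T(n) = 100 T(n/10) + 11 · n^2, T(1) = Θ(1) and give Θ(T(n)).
T(n) = Θ(n^2 log n)

log_10 100 = 2, and f(n) = 11 · n^2 = Θ(n^(log_10 100)). This is Case 2 of the master theorem: T(n) = Θ(f(n) · log n) = Θ(n^2 log n).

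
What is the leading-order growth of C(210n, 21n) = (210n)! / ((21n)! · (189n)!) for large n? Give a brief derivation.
C(210n, 21n) ~ (10000000000/387420489)^(21n) · sqrt(5/(9π·21n))

Write N = 21n. Apply Stirling to each factorial:
  (10N)! ~ sqrt(2π·10N) · (10N/e)^(10N),
  N! ~ sqrt(2π N) · (N/e)^N,
  (9N)! ~ sqrt(2π·9N) · (9N/e)^(9N).
The exponential factors combine to (10N)^(10N) / (N^N · (9N)^(9N)) = 10^(10N)/9^(9N) = (10^10/9^9)^N = (10000000000/387420489)^N.
The square-root prefactors combine to sqrt(2π·10N) / (sqrt(2π N)·sqrt(2π·9N)) = sqrt(10 / (2π·9·N)) = sqrt(5/(9π·21n)).
Substituting N = 21n: C(210n, 21n) ~ (10000000000/387420489)^(21n) · sqrt(5/(9π·21n)).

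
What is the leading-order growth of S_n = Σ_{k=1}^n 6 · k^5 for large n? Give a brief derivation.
S_n ~ n^6

By integral comparison (Euler-Maclaurin), Σ_{k=1}^n 6 · k^5 = 6 · ∫_0^n x^5 dx + O(n^5) = 6 · n^6/6 = n^6 + O(n^5). (Equivalently, Faulhaber's formula gives the same leading term.)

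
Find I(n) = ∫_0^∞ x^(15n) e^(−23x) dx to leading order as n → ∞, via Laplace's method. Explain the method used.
I(n) ~ (sqrt(2π·15n) / 23) · (15n/(23e))^(15n)

Write the integrand as exp(15n ln x − 23x) and set f(x) = 15n ln x − 23x. Then f'(x) = 15n/x − 23 = 0 at x* = 15n/23, and f''(x*) = −15n/x*^2 = −23^2/(15n). Laplace's method (interior maximum) gives
  I(n) ~ e^(f(x*)) · sqrt(2π / |f''(x*)|)
        = exp(15n ln(15n/23) − 15n) · sqrt(2π · 15n / 23^2)
        = (15n/23)^(15n) e^(−15n) · sqrt(2π·15n) / 23
        = (sqrt(2π·15n) / 23) · (15n/(23e))^(15n).
This matches Γ(15n+1)/23^(15n+1) with Stirling applied to Γ.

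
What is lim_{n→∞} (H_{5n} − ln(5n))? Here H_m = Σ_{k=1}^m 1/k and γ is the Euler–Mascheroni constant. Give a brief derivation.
lim = γ

By Euler-Maclaurin, H_m = ln m + γ + O(1/m). So
  H_{5n} − ln(5n) = ln(5n) + γ − ln(5n) + O(1/n)
                       = ln(5/5) + γ + O(1/n).
Hence the limit is γ (since ln 1 = 0).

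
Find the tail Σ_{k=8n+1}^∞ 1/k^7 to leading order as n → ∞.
Σ_{k>8n} 1/k^7 ~ 1/(6 · (8n)^6)

Compare to the integral: ∫_{8n}^∞ x^(−7) dx = [−x^(−6)/6]_{8n}^∞ = 1/((7−1)·(8n)^6). Euler-Maclaurin then gives
  Σ_{k>8n} 1/k^7 = ∫_{8n}^∞ dx/x^7 − 1/(2·(8n)^7) + O(1/(8n)^8).
(Equivalently this is ζ(7) − Σ_{k≤8n} 1/k^7.)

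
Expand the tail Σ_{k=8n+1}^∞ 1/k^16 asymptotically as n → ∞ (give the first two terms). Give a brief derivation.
Σ_{k>8n} 1/k^16 = 1/(15 · (8n)^15) − 1/(2 · (8n)^16) + O(1/(8n)^17)

Compare to the integral: ∫_{8n}^∞ x^(−16) dx = [−x^(−15)/15]_{8n}^∞ = 1/((16−1)·(8n)^15). The Euler-Maclaurin correction adds −f(8n)/2 = −1/(2·(8n)^16). Euler-Maclaurin then gives
  Σ_{k>8n} 1/k^16 = ∫_{8n}^∞ dx/x^16 − 1/(2·(8n)^16) + O(1/(8n)^17).
(Equivalently this is ζ(16) − Σ_{k≤8n} 1/k^16.)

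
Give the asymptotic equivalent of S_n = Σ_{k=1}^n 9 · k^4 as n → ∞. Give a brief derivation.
S_n ~ 9 · n^5 / 5

By integral comparison (Euler-Maclaurin), Σ_{k=1}^n 9 · k^4 = 9 · ∫_0^n x^4 dx + O(n^4) = 9 · n^5/5 + O(n^4). (Equivalently, Faulhaber's formula gives the same leading term.)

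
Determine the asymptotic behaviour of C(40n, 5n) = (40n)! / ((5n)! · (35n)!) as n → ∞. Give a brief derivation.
C(40n, 5n) ~ (16777216/823543)^(5n) · sqrt(4/(7π·5n))

Write N = 5n. Apply Stirling to each factorial:
  (8N)! ~ sqrt(2π·8N) · (8N/e)^(8N),
  N! ~ sqrt(2π N) · (N/e)^N,
  (7N)! ~ sqrt(2π·7N) · (7N/e)^(7N).
The exponential factors combine to (8N)^(8N) / (N^N · (7N)^(7N)) = 8^(8N)/7^(7N) = (8^8/7^7)^N = (16777216/823543)^N.
The square-root prefactors combine to sqrt(2π·8N) / (sqrt(2π N)·sqrt(2π·7N)) = sqrt(8 / (2π·7·N)) = sqrt(4/(7π·5n)).
Substituting N = 5n: C(40n, 5n) ~ (16777216/823543)^(5n) · sqrt(4/(7π·5n)).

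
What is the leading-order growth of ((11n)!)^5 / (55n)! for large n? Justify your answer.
((11n)!)^5/(55n)! ~ ((2π·11n)^(4/2) / sqrt(5)) · 5^(−5·11n)  →  0

Write N = 11n. Stirling: N! ~ sqrt(2π N)(N/e)^N and (5N)! ~ sqrt(2π·5N)·(5N/e)^(5N).
  (N!)^5/(5N)! ~ (2π N)^(5/2) (N/e)^(5N) / [sqrt(2π·5N) (5N/e)^(5N)]
     = (2π N)^(5/2) / sqrt(2π·5N) · (N/(5N))^(5N)
     = (2π N)^((5−1)/2) / sqrt(5) · 5^(−5N).
Since 5^5 > 1, the factor 5^(−5N) decays exponentially, so the ratio → 0. Substituting N = 11n gives the stated form.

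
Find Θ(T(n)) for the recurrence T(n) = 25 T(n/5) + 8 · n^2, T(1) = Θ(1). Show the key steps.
T(n) = Θ(n^2 log n)

log_5 25 = 2, and f(n) = 8 · n^2 = Θ(n^(log_5 25)). This is Case 2 of the master theorem: T(n) = Θ(f(n) · log n) = Θ(n^2 log n).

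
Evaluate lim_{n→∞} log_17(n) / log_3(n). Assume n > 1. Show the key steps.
lim = ln(3) / ln(17) = log_17(3)

Change of base: log_17(n) = ln n / ln 17 and log_3(n) = ln n / ln 3. The ratio is (ln n / ln 17) · (ln 3 / ln n) = ln 3 / ln 17, a constant independent of n. So the limit is ln 3 / ln 17 = log_17(3).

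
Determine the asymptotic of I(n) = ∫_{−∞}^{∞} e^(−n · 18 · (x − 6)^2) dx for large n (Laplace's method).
I(n) = sqrt(π/(18n))

Here φ(x) = 18 · (x − 6)^2 has its unique minimum at x* = 6 with φ(x*) = 0 and φ''(x*) = 36. Laplace's method gives
  I(n) ~ e^(−n φ(x*)) · sqrt(2π / (n · φ''(x*))) = sqrt(2π / (36n)) = sqrt(π/(18n)).
This is exact: substituting u = (x − 6)·sqrt(18n) gives I(n) = (1/sqrt(18n)) ∫_{−∞}^{∞} e^(−u^2) du = sqrt(π/(18n)).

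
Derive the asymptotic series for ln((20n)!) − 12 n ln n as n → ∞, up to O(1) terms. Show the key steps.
ln((20n)!) − 12 n ln n = 8 n ln n + 20(ln 20 − 1) n + (1/2) ln(2π·20n) + O(1/n)

Stirling: ln((20n)!) = 20n ln(20n) − 20n + (1/2) ln(2π·20n) + O(1/n).
Expand 20n ln(20n) = 20n (ln n + ln 20) = 20n ln n + 20n ln 20.
Subtract 12n ln n: leading term is (20 − 12) n ln n = 8 n ln n. The next term is 20n ln 20 − 20n = 20(ln 20 − 1) n. Then the (1/2) ln(2π·20n) correction.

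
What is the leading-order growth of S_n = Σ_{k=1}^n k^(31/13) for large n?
S_n ~ (13/44) · n^(44/13)

Integral comparison: Σ_{k=1}^n k^(31/13) = ∫_0^n x^(31/13) dx + O(n^(31/13)). The integral is n^(1 + 31/13) / (1 + 31/13) = n^((31+13)/13) / ((31+13)/13) = (13/44) · n^(44/13).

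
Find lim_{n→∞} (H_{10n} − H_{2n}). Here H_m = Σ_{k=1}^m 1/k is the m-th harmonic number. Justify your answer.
lim = ln(10/2) = ln 5

Euler-Maclaurin gives H_m = ln m + γ + 1/(2m) + O(1/m^2). The γ and O(1/m) terms cancel in the difference:
  H_{10n} − H_{2n} = ln(10n) − ln(2n) + O(1/n) = ln(10/2) + O(1/n).
Hence the limit is ln(10/2) = ln 5.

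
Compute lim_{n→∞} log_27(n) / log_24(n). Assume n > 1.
lim = ln(24) / ln(27) = log_27(24)

Change of base: log_27(n) = ln n / ln 27 and log_24(n) = ln n / ln 24. The ratio is (ln n / ln 27) · (ln 24 / ln n) = ln 24 / ln 27, a constant independent of n. So the limit is ln 24 / ln 27 = log_27(24).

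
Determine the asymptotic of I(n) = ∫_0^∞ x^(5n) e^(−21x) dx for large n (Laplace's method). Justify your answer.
I(n) ~ (sqrt(2π·5n) / 21) · (5n/(21e))^(5n)

Write the integrand as exp(5n ln x − 21x) and set f(x) = 5n ln x − 21x. Then f'(x) = 5n/x − 21 = 0 at x* = 5n/21, and f''(x*) = −5n/x*^2 = −21^2/(5n). Laplace's method (interior maximum) gives
  I(n) ~ e^(f(x*)) · sqrt(2π / |f''(x*)|)
        = exp(5n ln(5n/21) − 5n) · sqrt(2π · 5n / 21^2)
        = (5n/21)^(5n) e^(−5n) · sqrt(2π·5n) / 21
        = (sqrt(2π·5n) / 21) · (5n/(21e))^(5n).
This matches Γ(5n+1)/21^(5n+1) with Stirling applied to Γ.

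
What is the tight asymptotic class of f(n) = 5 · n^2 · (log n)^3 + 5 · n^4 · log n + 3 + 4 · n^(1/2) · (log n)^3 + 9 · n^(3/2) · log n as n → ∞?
f(n) ∈ Θ(n^4 · log n)

Compare the terms by growth order. For large n, n^a · (log n)^b dominates n^a' · (log n)^b' iff a > a', or (a = a' and b > b'). Ranking the 5 terms shows the dominant one is 5 · n^4 · log n. Hence f(n) ∈ Θ(n^4 · log n).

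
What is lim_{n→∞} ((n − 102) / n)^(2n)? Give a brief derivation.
lim = e^(−204)

Rewrite as (1 − 102/n)^(2n). By the standard limit (1 + x/n)^n → e^x, we have (1 − 102/n)^n → e^(−102), and raising to the 2nd power gives e^(−204).
More precisely, ln[(1 − 102/n)^(2n)] = 2n · ln(1 − 102/n) = 2n · (-102/n + O(1/n^2)) = -204 + O(1/n) → -204.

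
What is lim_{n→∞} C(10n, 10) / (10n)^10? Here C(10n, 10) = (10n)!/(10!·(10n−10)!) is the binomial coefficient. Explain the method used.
lim = 1/10! = 1/3628800

With N = 10n → ∞: C(N, 10) / N^10 = [N(N−1)…(N−9)] / (10! · N^10) = (1/10!) · 1 · (1 − 1/(10n)) · … · (1 − 9/(10n)). Each factor → 1 as N → ∞, so the limit is 1/10! = 1/3628800.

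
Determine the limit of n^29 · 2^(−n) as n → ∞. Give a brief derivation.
lim = 0

Exponentials with base > 1 dominate every fixed polynomial: for any fixed c, n^c / 2^n → 0 as n → ∞ (e.g. by the ratio test, or by writing 2^n = e^(n ln 2) and noting e^(n ln 2) / n^c → ∞). Hence n^29 · 2^(−n) = n^29 / 2^n → 0.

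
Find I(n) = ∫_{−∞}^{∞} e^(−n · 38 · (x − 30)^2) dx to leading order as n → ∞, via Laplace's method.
I(n) = sqrt(π/(38n))

Here φ(x) = 38 · (x − 30)^2 has its unique minimum at x* = 30 with φ(x*) = 0 and φ''(x*) = 76. Laplace's method gives
  I(n) ~ e^(−n φ(x*)) · sqrt(2π / (n · φ''(x*))) = sqrt(2π / (76n)) = sqrt(π/(38n)).
This is exact: substituting u = (x − 30)·sqrt(38n) gives I(n) = (1/sqrt(38n)) ∫_{−∞}^{∞} e^(−u^2) du = sqrt(π/(38n)).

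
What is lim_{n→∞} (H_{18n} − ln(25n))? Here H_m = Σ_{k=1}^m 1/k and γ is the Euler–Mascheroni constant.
lim = ln(18/25) + γ

By Euler-Maclaurin, H_m = ln m + γ + O(1/m). So
  H_{18n} − ln(25n) = ln(18n) + γ − ln(25n) + O(1/n)
                       = ln(18/25) + γ + O(1/n).
Hence the limit is ln(18/25) + γ.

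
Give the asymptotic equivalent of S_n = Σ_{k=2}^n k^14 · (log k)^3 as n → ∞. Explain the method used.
S_n ~ n^15 · (log n)^3 / 15

By integral comparison, S_n = ∫_1^n x^14 · (log x)^3 dx + O(n^14 · (log n)^3). For the integral, the leading term of ∫_1^n x^14 (log x)^3 dx is n^15/15 · (log n)^3 (by repeated integration by parts; each step lowers the log-exponent and produces a relatively O(1/log n) correction). Hence S_n ~ n^15 · (log n)^3 / 15.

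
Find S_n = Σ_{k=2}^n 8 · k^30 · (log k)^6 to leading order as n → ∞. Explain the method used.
S_n ~ 8 · n^31 · (log n)^6 / 31

By integral comparison, S_n = ∫_1^n 8 · x^30 · (log x)^6 dx + O(n^30 · (log n)^6). For the integral, the leading term of ∫_1^n x^30 (log x)^6 dx is n^31/31 · (log n)^6 (by repeated integration by parts; each step lowers the log-exponent and produces a relatively O(1/log n) correction). Hence S_n ~ 8 · n^31 · (log n)^6 / 31.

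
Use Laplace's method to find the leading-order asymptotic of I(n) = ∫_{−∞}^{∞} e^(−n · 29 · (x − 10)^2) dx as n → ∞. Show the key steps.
I(n) = sqrt(π/(29n))

Here φ(x) = 29 · (x − 10)^2 has its unique minimum at x* = 10 with φ(x*) = 0 and φ''(x*) = 58. Laplace's method gives
  I(n) ~ e^(−n φ(x*)) · sqrt(2π / (n · φ''(x*))) = sqrt(2π / (58n)) = sqrt(π/(29n)).
This is exact: substituting u = (x − 10)·sqrt(29n) gives I(n) = (1/sqrt(29n)) ∫_{−∞}^{∞} e^(−u^2) du = sqrt(π/(29n)).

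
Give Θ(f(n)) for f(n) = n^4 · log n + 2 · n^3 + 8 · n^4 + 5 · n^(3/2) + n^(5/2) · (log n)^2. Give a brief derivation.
f(n) ∈ Θ(n^4 · log n)

Compare the terms by growth order. For large n, n^a · (log n)^b dominates n^a' · (log n)^b' iff a > a', or (a = a' and b > b'). Ranking the 5 terms shows the dominant one is n^4 · log n. Hence f(n) ∈ Θ(n^4 · log n).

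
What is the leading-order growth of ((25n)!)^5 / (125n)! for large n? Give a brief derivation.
((25n)!)^5/(125n)! ~ ((2π·25n)^(4/2) / sqrt(5)) · 5^(−5·25n)  →  0

Write N = 25n. Stirling: N! ~ sqrt(2π N)(N/e)^N and (5N)! ~ sqrt(2π·5N)·(5N/e)^(5N).
  (N!)^5/(5N)! ~ (2π N)^(5/2) (N/e)^(5N) / [sqrt(2π·5N) (5N/e)^(5N)]
     = (2π N)^(5/2) / sqrt(2π·5N) · (N/(5N))^(5N)
     = (2π N)^((5−1)/2) / sqrt(5) · 5^(−5N).
Since 5^5 > 1, the factor 5^(−5N) decays exponentially, so the ratio → 0. Substituting N = 25n gives the stated form.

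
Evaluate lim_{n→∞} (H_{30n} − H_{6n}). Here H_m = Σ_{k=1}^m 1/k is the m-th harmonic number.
lim = ln(30/6) = ln 5

Euler-Maclaurin gives H_m = ln m + γ + 1/(2m) + O(1/m^2). The γ and O(1/m) terms cancel in the difference:
  H_{30n} − H_{6n} = ln(30n) − ln(6n) + O(1/n) = ln(30/6) + O(1/n).
Hence the limit is ln(30/6) = ln 5.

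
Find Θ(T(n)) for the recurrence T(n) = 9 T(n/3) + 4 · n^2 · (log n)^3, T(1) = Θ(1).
T(n) = Θ(n^2 · (log n)^4)

Here log_3 9 = 2 and f(n) = 4 · n^2 · (log n)^3 = Θ(n^(log_3 9) · (log n)^3). This is the extended Case 2 of the master theorem (f matches the critical exponent up to log factors), giving T(n) = Θ(n^(log_3 9) · (log n)^(3+1)) = Θ(n^2 · (log n)^4).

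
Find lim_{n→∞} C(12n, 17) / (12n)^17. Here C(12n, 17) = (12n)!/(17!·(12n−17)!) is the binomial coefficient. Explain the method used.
lim = 1/17! = 1/355687428096000

With N = 12n → ∞: C(N, 17) / N^17 = [N(N−1)…(N−16)] / (17! · N^17) = (1/17!) · 1 · (1 − 1/(12n)) · … · (1 − 16/(12n)). Each factor → 1 as N → ∞, so the limit is 1/17! = 1/355687428096000.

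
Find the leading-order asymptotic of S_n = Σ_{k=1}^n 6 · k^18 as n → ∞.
S_n ~ 6 · n^19 / 19

By integral comparison (Euler-Maclaurin), Σ_{k=1}^n 6 · k^18 = 6 · ∫_0^n x^18 dx + O(n^18) = 6 · n^19/19 + O(n^18). (Equivalently, Faulhaber's formula gives the same leading term.)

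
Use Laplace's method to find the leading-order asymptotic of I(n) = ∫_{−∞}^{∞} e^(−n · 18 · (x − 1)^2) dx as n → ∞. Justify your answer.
I(n) = sqrt(π/(18n))

Here φ(x) = 18 · (x − 1)^2 has its unique minimum at x* = 1 with φ(x*) = 0 and φ''(x*) = 36. Laplace's method gives
  I(n) ~ e^(−n φ(x*)) · sqrt(2π / (n · φ''(x*))) = sqrt(2π / (36n)) = sqrt(π/(18n)).
This is exact: substituting u = (x − 1)·sqrt(18n) gives I(n) = (1/sqrt(18n)) ∫_{−∞}^{∞} e^(−u^2) du = sqrt(π/(18n)).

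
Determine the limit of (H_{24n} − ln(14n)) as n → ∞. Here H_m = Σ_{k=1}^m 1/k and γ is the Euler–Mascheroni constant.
lim = ln(12/7) + γ

By Euler-Maclaurin, H_m = ln m + γ + O(1/m). So
  H_{24n} − ln(14n) = ln(24n) + γ − ln(14n) + O(1/n)
                       = ln(24/14) + γ + O(1/n).
Hence the limit is ln(24/14) + γ (= ln(12/7)).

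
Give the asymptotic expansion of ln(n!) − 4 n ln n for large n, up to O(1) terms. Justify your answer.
ln(n!) − 4 n ln n = −3 n ln n − n + (1/2) ln(2π n) + O(1/n)

Stirling: ln((n)!) = n ln(n) − n + (1/2) ln(2π·n) + O(1/n).
Here n ln(n) = n ln n.
Subtract 4n ln n: leading term is (1 − 4) n ln n = −3 n ln n. The next term is −n. Then the (1/2) ln(2π·n) correction.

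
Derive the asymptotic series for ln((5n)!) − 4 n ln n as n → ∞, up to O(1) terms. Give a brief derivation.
ln((5n)!) − 4 n ln n = n ln n + 5(ln 5 − 1) n + (1/2) ln(2π·5n) + O(1/n)

Stirling: ln((5n)!) = 5n ln(5n) − 5n + (1/2) ln(2π·5n) + O(1/n).
Expand 5n ln(5n) = 5n (ln n + ln 5) = 5n ln n + 5n ln 5.
Subtract 4n ln n: leading term is (5 − 4) n ln n = n ln n. The next term is 5n ln 5 − 5n = 5(ln 5 − 1) n. Then the (1/2) ln(2π·5n) correction.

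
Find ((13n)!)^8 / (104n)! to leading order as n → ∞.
((13n)!)^8/(104n)! ~ ((2π·13n)^(7/2) / sqrt(8)) · 8^(−8·13n)  →  0

Write N = 13n. Stirling: N! ~ sqrt(2π N)(N/e)^N and (8N)! ~ sqrt(2π·8N)·(8N/e)^(8N).
  (N!)^8/(8N)! ~ (2π N)^(8/2) (N/e)^(8N) / [sqrt(2π·8N) (8N/e)^(8N)]
     = (2π N)^(8/2) / sqrt(2π·8N) · (N/(8N))^(8N)
     = (2π N)^((8−1)/2) / sqrt(8) · 8^(−8N).
Since 8^8 > 1, the factor 8^(−8N) decays exponentially, so the ratio → 0. Substituting N = 13n gives the stated form.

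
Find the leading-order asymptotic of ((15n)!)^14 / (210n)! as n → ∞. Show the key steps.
((15n)!)^14/(210n)! ~ ((2π·15n)^(13/2) / sqrt(14)) · 14^(−14·15n)  →  0

Write N = 15n. Stirling: N! ~ sqrt(2π N)(N/e)^N and (14N)! ~ sqrt(2π·14N)·(14N/e)^(14N).
  (N!)^14/(14N)! ~ (2π N)^(14/2) (N/e)^(14N) / [sqrt(2π·14N) (14N/e)^(14N)]
     = (2π N)^(14/2) / sqrt(2π·14N) · (N/(14N))^(14N)
     = (2π N)^((14−1)/2) / sqrt(14) · 14^(−14N).
Since 14^14 > 1, the factor 14^(−14N) decays exponentially, so the ratio → 0. Substituting N = 15n gives the stated form.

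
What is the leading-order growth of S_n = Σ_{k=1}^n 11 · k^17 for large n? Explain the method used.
S_n ~ 11 · n^18 / 18

By integral comparison (Euler-Maclaurin), Σ_{k=1}^n 11 · k^17 = 11 · ∫_0^n x^17 dx + O(n^17) = 11 · n^18/18 + O(n^17). (Equivalently, Faulhaber's formula gives the same leading term.)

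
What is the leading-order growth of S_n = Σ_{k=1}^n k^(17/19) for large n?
S_n ~ (19/36) · n^(36/19)

Integral comparison: Σ_{k=1}^n k^(17/19) = ∫_0^n x^(17/19) dx + O(n^(17/19)). The integral is n^(1 + 17/19) / (1 + 17/19) = n^((17+19)/19) / ((17+19)/19) = (19/36) · n^(36/19).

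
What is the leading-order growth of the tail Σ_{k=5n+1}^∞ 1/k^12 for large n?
Σ_{k>5n} 1/k^12 ~ 1/(11 · (5n)^11)

Compare to the integral: ∫_{5n}^∞ x^(−12) dx = [−x^(−11)/11]_{5n}^∞ = 1/((12−1)·(5n)^11). Euler-Maclaurin then gives
  Σ_{k>5n} 1/k^12 = ∫_{5n}^∞ dx/x^12 − 1/(2·(5n)^12) + O(1/(5n)^13).
(Equivalently this is ζ(12) − Σ_{k≤5n} 1/k^12.)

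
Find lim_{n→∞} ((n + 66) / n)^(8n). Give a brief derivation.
lim = e^528

Rewrite as (1 + 66/n)^(8n). By the standard limit (1 + x/n)^n → e^x, we have (1 + 66/n)^n → e^66, and raising to the 8th power gives e^528.
More precisely, ln[(1 + 66/n)^(8n)] = 8n · ln(1 + 66/n) = 8n · (66/n + O(1/n^2)) = 528 + O(1/n) → 528.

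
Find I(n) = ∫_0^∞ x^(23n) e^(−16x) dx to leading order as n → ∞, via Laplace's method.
I(n) ~ (sqrt(2π·23n) / 16) · (23n/(16e))^(23n)

Write the integrand as exp(23n ln x − 16x) and set f(x) = 23n ln x − 16x. Then f'(x) = 23n/x − 16 = 0 at x* = 23n/16, and f''(x*) = −23n/x*^2 = −16^2/(23n). Laplace's method (interior maximum) gives
  I(n) ~ e^(f(x*)) · sqrt(2π / |f''(x*)|)
        = exp(23n ln(23n/16) − 23n) · sqrt(2π · 23n / 16^2)
        = (23n/16)^(23n) e^(−23n) · sqrt(2π·23n) / 16
        = (sqrt(2π·23n) / 16) · (23n/(16e))^(23n).
This matches Γ(23n+1)/16^(23n+1) with Stirling applied to Γ.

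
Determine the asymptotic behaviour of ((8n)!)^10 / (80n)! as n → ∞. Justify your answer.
((8n)!)^10/(80n)! ~ ((2π·8n)^(9/2) / sqrt(10)) · 10^(−10·8n)  →  0

Write N = 8n. Stirling: N! ~ sqrt(2π N)(N/e)^N and (10N)! ~ sqrt(2π·10N)·(10N/e)^(10N).
  (N!)^10/(10N)! ~ (2π N)^(10/2) (N/e)^(10N) / [sqrt(2π·10N) (10N/e)^(10N)]
     = (2π N)^(10/2) / sqrt(2π·10N) · (N/(10N))^(10N)
     = (2π N)^((10−1)/2) / sqrt(10) · 10^(−10N).
Since 10^10 > 1, the factor 10^(−10N) decays exponentially, so the ratio → 0. Substituting N = 8n gives the stated form.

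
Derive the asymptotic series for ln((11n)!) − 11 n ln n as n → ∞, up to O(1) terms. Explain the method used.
ln((11n)!) − 11 n ln n = 11(ln 11 − 1) n + (1/2) ln(2π·11n) + O(1/n)

Stirling: ln((11n)!) = 11n ln(11n) − 11n + (1/2) ln(2π·11n) + O(1/n).
Since 11n ln(11n) = 11n ln n + 11n ln 11, subtracting 11n ln n cancels the n ln n term exactly. What remains is 11(ln 11 − 1) n + (1/2) ln(2π·11n) + O(1/n).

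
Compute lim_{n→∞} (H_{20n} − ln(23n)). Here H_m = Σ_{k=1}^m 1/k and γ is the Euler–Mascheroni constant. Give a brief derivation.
lim = ln(20/23) + γ

By Euler-Maclaurin, H_m = ln m + γ + O(1/m). So
  H_{20n} − ln(23n) = ln(20n) + γ − ln(23n) + O(1/n)
                       = ln(20/23) + γ + O(1/n).
Hence the limit is ln(20/23) + γ.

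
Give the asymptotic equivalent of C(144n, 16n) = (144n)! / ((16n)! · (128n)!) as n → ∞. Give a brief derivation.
C(144n, 16n) ~ (387420489/16777216)^(16n) · sqrt(9/(16π·16n))

Write N = 16n. Apply Stirling to each factorial:
  (9N)! ~ sqrt(2π·9N) · (9N/e)^(9N),
  N! ~ sqrt(2π N) · (N/e)^N,
  (8N)! ~ sqrt(2π·8N) · (8N/e)^(8N).
The exponential factors combine to (9N)^(9N) / (N^N · (8N)^(8N)) = 9^(9N)/8^(8N) = (9^9/8^8)^N = (387420489/16777216)^N.
The square-root prefactors combine to sqrt(2π·9N) / (sqrt(2π N)·sqrt(2π·8N)) = sqrt(9 / (2π·8·N)) = sqrt(9/(16π·16n)).
Substituting N = 16n: C(144n, 16n) ~ (387420489/16777216)^(16n) · sqrt(9/(16π·16n)).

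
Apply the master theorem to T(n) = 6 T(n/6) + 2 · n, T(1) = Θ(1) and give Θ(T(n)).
T(n) = Θ(n log n)

log_6 6 = 1, and f(n) = 2 · n = Θ(n^(log_6 6)). This is Case 2 of the master theorem: T(n) = Θ(f(n) · log n) = Θ(n log n).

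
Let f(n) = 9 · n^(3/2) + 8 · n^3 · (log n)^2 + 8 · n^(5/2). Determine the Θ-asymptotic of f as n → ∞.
f(n) ∈ Θ(n^3 · (log n)^2)

Compare the terms by growth order. For large n, n^a · (log n)^b dominates n^a' · (log n)^b' iff a > a', or (a = a' and b > b'). Ranking the 3 terms shows the dominant one is 8 · n^3 · (log n)^2. Hence f(n) ∈ Θ(n^3 · (log n)^2).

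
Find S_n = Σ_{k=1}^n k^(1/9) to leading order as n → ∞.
S_n ~ (9/10) · n^(10/9)

Integral comparison: Σ_{k=1}^n k^(1/9) = ∫_0^n x^(1/9) dx + O(n^(1/9)). The integral is n^(1 + 1/9) / (1 + 1/9) = n^((1+9)/9) / ((1+9)/9) = (9/10) · n^(10/9).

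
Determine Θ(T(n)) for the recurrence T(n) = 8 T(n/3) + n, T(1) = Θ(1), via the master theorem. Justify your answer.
T(n) = Θ(n^(log_3 8))

Master theorem: compare f(n) = n to n^(log_3 8) where log_3 8 ≈ 1.893. Since 1 < log_3 8, we have f(n) = O(n^(log_3 8 − ε)) for some ε > 0 — Case 1. Hence T(n) = Θ(n^(log_3 8)).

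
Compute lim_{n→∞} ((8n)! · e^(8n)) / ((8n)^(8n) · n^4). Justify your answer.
lim = 0

Stirling: (8n)! ~ sqrt(2π·8n) · (8n/e)^(8n). Hence
  (8n)! · e^(8n) / (8n)^(8n) ~ sqrt(2π·8n).
Dividing by n^4: sqrt(2π·8n) / n^4 = sqrt(2π·8) · n^((1−8)/2), so the expression behaves like sqrt(2π·8) · n^((1−8)/2) → 0.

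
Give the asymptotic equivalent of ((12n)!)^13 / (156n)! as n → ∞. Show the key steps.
((12n)!)^13/(156n)! ~ ((2π·12n)^(12/2) / sqrt(13)) · 13^(−13·12n)  →  0

Write N = 12n. Stirling: N! ~ sqrt(2π N)(N/e)^N and (13N)! ~ sqrt(2π·13N)·(13N/e)^(13N).
  (N!)^13/(13N)! ~ (2π N)^(13/2) (N/e)^(13N) / [sqrt(2π·13N) (13N/e)^(13N)]
     = (2π N)^(13/2) / sqrt(2π·13N) · (N/(13N))^(13N)
     = (2π N)^((13−1)/2) / sqrt(13) · 13^(−13N).
Since 13^13 > 1, the factor 13^(−13N) decays exponentially, so the ratio → 0. Substituting N = 12n gives the stated form.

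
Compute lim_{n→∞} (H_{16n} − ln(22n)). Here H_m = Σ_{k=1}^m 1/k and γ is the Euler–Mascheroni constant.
lim = ln(8/11) + γ

By Euler-Maclaurin, H_m = ln m + γ + O(1/m). So
  H_{16n} − ln(22n) = ln(16n) + γ − ln(22n) + O(1/n)
                       = ln(16/22) + γ + O(1/n).
Hence the limit is ln(16/22) + γ (= ln(8/11)).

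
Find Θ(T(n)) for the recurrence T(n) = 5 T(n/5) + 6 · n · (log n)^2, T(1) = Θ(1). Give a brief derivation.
T(n) = Θ(n · (log n)^3)

Here log_5 5 = 1 and f(n) = 6 · n · (log n)^2 = Θ(n^(log_5 5) · (log n)^2). This is the extended Case 2 of the master theorem (f matches the critical exponent up to log factors), giving T(n) = Θ(n^(log_5 5) · (log n)^(2+1)) = Θ(n · (log n)^3).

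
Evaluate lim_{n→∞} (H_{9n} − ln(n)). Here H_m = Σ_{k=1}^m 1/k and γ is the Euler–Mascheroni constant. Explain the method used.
lim = ln 9 + γ

By Euler-Maclaurin, H_m = ln m + γ + O(1/m). So
  H_{9n} − ln(n) = ln(9n) + γ − ln(n) + O(1/n)
                       = ln(9/1) + γ + O(1/n).
Hence the limit is ln(9/1) + γ.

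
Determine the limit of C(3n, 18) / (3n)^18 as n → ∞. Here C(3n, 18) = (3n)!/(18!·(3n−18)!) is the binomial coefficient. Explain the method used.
lim = 1/18! = 1/6402373705728000

With N = 3n → ∞: C(N, 18) / N^18 = [N(N−1)…(N−17)] / (18! · N^18) = (1/18!) · 1 · (1 − 1/(3n)) · … · (1 − 17/(3n)). Each factor → 1 as N → ∞, so the limit is 1/18! = 1/6402373705728000.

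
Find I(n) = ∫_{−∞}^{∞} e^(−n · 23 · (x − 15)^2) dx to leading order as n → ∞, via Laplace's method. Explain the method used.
I(n) = sqrt(π/(23n))

Here φ(x) = 23 · (x − 15)^2 has its unique minimum at x* = 15 with φ(x*) = 0 and φ''(x*) = 46. Laplace's method gives
  I(n) ~ e^(−n φ(x*)) · sqrt(2π / (n · φ''(x*))) = sqrt(2π / (46n)) = sqrt(π/(23n)).
This is exact: substituting u = (x − 15)·sqrt(23n) gives I(n) = (1/sqrt(23n)) ∫_{−∞}^{∞} e^(−u^2) du = sqrt(π/(23n)).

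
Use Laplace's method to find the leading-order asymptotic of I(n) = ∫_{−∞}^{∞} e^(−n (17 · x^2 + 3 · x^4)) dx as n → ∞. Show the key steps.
I(n) ~ sqrt(π/(17n))

φ(x) = 17 · x^2 + 3 · x^4 has its unique global minimum at x* = 0 (since φ'(x) = 34x + 12x^3 = 0 only at x = 0 for real x with both coefficients positive, and φ → ∞ as |x| → ∞). At x* = 0, φ(0) = 0 and φ''(0) = 34. Laplace's method then gives
  I(n) ~ sqrt(2π / (n · φ''(0))) · e^(−n φ(0)) = sqrt(2π / (34n)) = sqrt(π/(17n)).
The 3 · x^4 term contributes only at subleading order (an O(1/n) relative correction).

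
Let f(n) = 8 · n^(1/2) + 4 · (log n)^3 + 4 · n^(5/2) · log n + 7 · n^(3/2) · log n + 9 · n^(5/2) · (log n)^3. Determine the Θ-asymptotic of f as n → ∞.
f(n) ∈ Θ(n^(5/2) · (log n)^3)

Compare the terms by growth order. For large n, n^a · (log n)^b dominates n^a' · (log n)^b' iff a > a', or (a = a' and b > b'). Ranking the 5 terms shows the dominant one is 9 · n^(5/2) · (log n)^3. Hence f(n) ∈ Θ(n^(5/2) · (log n)^3).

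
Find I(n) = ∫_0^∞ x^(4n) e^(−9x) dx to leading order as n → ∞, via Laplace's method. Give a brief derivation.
I(n) ~ (sqrt(2π·4n) / 9) · (4n/(9e))^(4n)

Write the integrand as exp(4n ln x − 9x) and set f(x) = 4n ln x − 9x. Then f'(x) = 4n/x − 9 = 0 at x* = 4n/9, and f''(x*) = −4n/x*^2 = −9^2/(4n). Laplace's method (interior maximum) gives
  I(n) ~ e^(f(x*)) · sqrt(2π / |f''(x*)|)
        = exp(4n ln(4n/9) − 4n) · sqrt(2π · 4n / 9^2)
        = (4n/9)^(4n) e^(−4n) · sqrt(2π·4n) / 9
        = (sqrt(2π·4n) / 9) · (4n/(9e))^(4n).
This matches Γ(4n+1)/9^(4n+1) with Stirling applied to Γ.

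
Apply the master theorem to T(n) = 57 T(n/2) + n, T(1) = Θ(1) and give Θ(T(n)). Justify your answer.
T(n) = Θ(n^(log_2 57))

Master theorem: compare f(n) = n to n^(log_2 57) where log_2 57 ≈ 5.833. Since 1 < log_2 57, we have f(n) = O(n^(log_2 57 − ε)) for some ε > 0 — Case 1. Hence T(n) = Θ(n^(log_2 57)).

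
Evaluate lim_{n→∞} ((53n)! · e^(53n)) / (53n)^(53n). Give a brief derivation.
lim = ∞

Stirling: (53n)! ~ sqrt(2π·53n) · (53n/e)^(53n). Hence
  (53n)! · e^(53n) / (53n)^(53n) ~ sqrt(2π·53n) = sqrt(2π·53) · sqrt(n) → ∞.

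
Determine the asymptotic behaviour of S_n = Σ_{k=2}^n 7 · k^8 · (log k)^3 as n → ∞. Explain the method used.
S_n ~ 7 · n^9 · (log n)^3 / 9

By integral comparison, S_n = ∫_1^n 7 · x^8 · (log x)^3 dx + O(n^8 · (log n)^3). For the integral, the leading term of ∫_1^n x^8 (log x)^3 dx is n^9/9 · (log n)^3 (by repeated integration by parts; each step lowers the log-exponent and produces a relatively O(1/log n) correction). Hence S_n ~ 7 · n^9 · (log n)^3 / 9.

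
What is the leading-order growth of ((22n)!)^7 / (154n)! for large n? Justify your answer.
((22n)!)^7/(154n)! ~ ((2π·22n)^(6/2) / sqrt(7)) · 7^(−7·22n)  →  0

Write N = 22n. Stirling: N! ~ sqrt(2π N)(N/e)^N and (7N)! ~ sqrt(2π·7N)·(7N/e)^(7N).
  (N!)^7/(7N)! ~ (2π N)^(7/2) (N/e)^(7N) / [sqrt(2π·7N) (7N/e)^(7N)]
     = (2π N)^(7/2) / sqrt(2π·7N) · (N/(7N))^(7N)
     = (2π N)^((7−1)/2) / sqrt(7) · 7^(−7N).
Since 7^7 > 1, the factor 7^(−7N) decays exponentially, so the ratio → 0. Substituting N = 22n gives the stated form.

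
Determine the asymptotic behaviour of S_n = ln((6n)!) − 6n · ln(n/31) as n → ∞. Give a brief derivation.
S_n ~ 6n · (ln 186 − 1) + O(ln n)

Stirling: ln((6n)!) = 6n ln(6n) − 6n + O(ln n).
  S_n = 6n ln(6n) − 6n − 6n ln(n/31) + O(ln n)
      = 6n ln(6n) − 6n ln n + 6n ln 31 − 6n + O(ln n)
      = 6n ln 6 + 6n ln 31 − 6n + O(ln n)
      = 6n (ln 186 − 1) + O(ln n).
Numerically ln(186) − 1 ≈ 4.2257.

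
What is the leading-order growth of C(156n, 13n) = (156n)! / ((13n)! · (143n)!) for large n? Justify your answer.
C(156n, 13n) ~ (8916100448256/285311670611)^(13n) · sqrt(6/(11π·13n))

Write N = 13n. Apply Stirling to each factorial:
  (12N)! ~ sqrt(2π·12N) · (12N/e)^(12N),
  N! ~ sqrt(2π N) · (N/e)^N,
  (11N)! ~ sqrt(2π·11N) · (11N/e)^(11N).
The exponential factors combine to (12N)^(12N) / (N^N · (11N)^(11N)) = 12^(12N)/11^(11N) = (12^12/11^11)^N = (8916100448256/285311670611)^N.
The square-root prefactors combine to sqrt(2π·12N) / (sqrt(2π N)·sqrt(2π·11N)) = sqrt(12 / (2π·11·N)) = sqrt(6/(11π·13n)).
Substituting N = 13n: C(156n, 13n) ~ (8916100448256/285311670611)^(13n) · sqrt(6/(11π·13n)).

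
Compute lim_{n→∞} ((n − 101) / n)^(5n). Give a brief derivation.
lim = e^(−505)

Rewrite as (1 − 101/n)^(5n). By the standard limit (1 + x/n)^n → e^x, we have (1 − 101/n)^n → e^(−101), and raising to the 5th power gives e^(−505).
More precisely, ln[(1 − 101/n)^(5n)] = 5n · ln(1 − 101/n) = 5n · (-101/n + O(1/n^2)) = -505 + O(1/n) → -505.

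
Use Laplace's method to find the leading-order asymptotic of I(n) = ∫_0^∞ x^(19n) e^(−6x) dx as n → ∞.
I(n) ~ (sqrt(2π·19n) / 6) · (19n/(6e))^(19n)

Write the integrand as exp(19n ln x − 6x) and set f(x) = 19n ln x − 6x. Then f'(x) = 19n/x − 6 = 0 at x* = 19n/6, and f''(x*) = −19n/x*^2 = −6^2/(19n). Laplace's method (interior maximum) gives
  I(n) ~ e^(f(x*)) · sqrt(2π / |f''(x*)|)
        = exp(19n ln(19n/6) − 19n) · sqrt(2π · 19n / 6^2)
        = (19n/6)^(19n) e^(−19n) · sqrt(2π·19n) / 6
        = (sqrt(2π·19n) / 6) · (19n/(6e))^(19n).
This matches Γ(19n+1)/6^(19n+1) with Stirling applied to Γ.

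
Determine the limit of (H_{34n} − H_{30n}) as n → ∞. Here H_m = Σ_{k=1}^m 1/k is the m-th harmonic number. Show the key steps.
lim = ln(34/30) = ln(17/15)

Euler-Maclaurin gives H_m = ln m + γ + 1/(2m) + O(1/m^2). The γ and O(1/m) terms cancel in the difference:
  H_{34n} − H_{30n} = ln(34n) − ln(30n) + O(1/n) = ln(34/30) + O(1/n).
Hence the limit is ln(34/30) = ln(17/15).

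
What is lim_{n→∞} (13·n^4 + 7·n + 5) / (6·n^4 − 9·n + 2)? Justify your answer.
lim = 13/6

For large n the leading n^4 terms dominate both numerator and denominator. Dividing top and bottom by n^4, every other term tends to 0, leaving 13/6.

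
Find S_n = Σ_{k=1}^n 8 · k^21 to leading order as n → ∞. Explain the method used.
S_n ~ 4 · n^22 / 11

By integral comparison (Euler-Maclaurin), Σ_{k=1}^n 8 · k^21 = 8 · ∫_0^n x^21 dx + O(n^21) = 8 · n^22/22 = 4 · n^22 / 11 + O(n^21). (Equivalently, Faulhaber's formula gives the same leading term.)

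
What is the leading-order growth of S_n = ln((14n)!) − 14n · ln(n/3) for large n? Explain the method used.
S_n ~ 14n · (ln 42 − 1) + O(ln n)

Stirling: ln((14n)!) = 14n ln(14n) − 14n + O(ln n).
  S_n = 14n ln(14n) − 14n − 14n ln(n/3) + O(ln n)
      = 14n ln(14n) − 14n ln n + 14n ln 3 − 14n + O(ln n)
      = 14n ln 14 + 14n ln 3 − 14n + O(ln n)
      = 14n (ln 42 − 1) + O(ln n).
Numerically ln(42) − 1 ≈ 2.7377.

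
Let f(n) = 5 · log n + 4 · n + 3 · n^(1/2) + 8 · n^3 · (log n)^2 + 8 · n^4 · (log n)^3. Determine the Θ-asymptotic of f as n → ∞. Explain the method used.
f(n) ∈ Θ(n^4 · (log n)^3)

Compare the terms by growth order. For large n, n^a · (log n)^b dominates n^a' · (log n)^b' iff a > a', or (a = a' and b > b'). Ranking the 5 terms shows the dominant one is 8 · n^4 · (log n)^3. Hence f(n) ∈ Θ(n^4 · (log n)^3).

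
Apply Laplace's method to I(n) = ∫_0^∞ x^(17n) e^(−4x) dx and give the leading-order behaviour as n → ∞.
I(n) ~ (sqrt(2π·17n) / 4) · (17n/(4e))^(17n)

Write the integrand as exp(17n ln x − 4x) and set f(x) = 17n ln x − 4x. Then f'(x) = 17n/x − 4 = 0 at x* = 17n/4, and f''(x*) = −17n/x*^2 = −4^2/(17n). Laplace's method (interior maximum) gives
  I(n) ~ e^(f(x*)) · sqrt(2π / |f''(x*)|)
        = exp(17n ln(17n/4) − 17n) · sqrt(2π · 17n / 4^2)
        = (17n/4)^(17n) e^(−17n) · sqrt(2π·17n) / 4
        = (sqrt(2π·17n) / 4) · (17n/(4e))^(17n).
This matches Γ(17n+1)/4^(17n+1) with Stirling applied to Γ.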